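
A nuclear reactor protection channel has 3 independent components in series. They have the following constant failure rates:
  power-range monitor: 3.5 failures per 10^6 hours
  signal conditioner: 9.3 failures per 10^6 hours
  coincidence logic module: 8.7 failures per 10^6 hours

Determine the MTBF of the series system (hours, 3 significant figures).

Series of exponential components: λ_sys = Σ λ_i
λ_sys = 0.0000035 + 0.0000093 + 0.0000087 = 2.1500e-05 /h
MTBF = 1 / λ_sys = 46500 h

46500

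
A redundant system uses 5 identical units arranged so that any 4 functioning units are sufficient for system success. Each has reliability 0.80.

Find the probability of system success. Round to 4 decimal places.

R = Σ_{i=4}^{5} C(5,i) p^i (1−p)^{5−i} with p = 0.80
C(5,4)·0.80^4·0.20^1 = 0.409600
C(5,5)·0.80^5·0.20^0 = 0.327680
Sum = 0.7373

0.7373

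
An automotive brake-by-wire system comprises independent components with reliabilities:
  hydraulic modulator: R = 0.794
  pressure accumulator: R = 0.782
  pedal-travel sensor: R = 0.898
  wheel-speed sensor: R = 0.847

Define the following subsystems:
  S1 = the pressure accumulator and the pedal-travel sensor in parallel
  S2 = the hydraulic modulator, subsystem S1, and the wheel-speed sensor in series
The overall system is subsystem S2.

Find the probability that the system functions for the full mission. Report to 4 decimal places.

0.6576

Parallel (pressure accumulator and pedal-travel sensor): 1 − (1 − 0.782000)(1 − 0.898000) = 0.977764
Series (hydraulic modulator, [0.977764], and wheel-speed sensor): 0.794000 × 0.977764 × 0.847000 = 0.6576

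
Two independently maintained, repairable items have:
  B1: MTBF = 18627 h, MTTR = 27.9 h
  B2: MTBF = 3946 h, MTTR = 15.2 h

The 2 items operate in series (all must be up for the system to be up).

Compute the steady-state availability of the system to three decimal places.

A(B1) = MTBF/(MTBF+MTTR) = 18627/(18627+27.9) = 0.998504
A(B2) = MTBF/(MTBF+MTTR) = 3946/(3946+15.2) = 0.996163
Series availability: 0.998504 × 0.996163 = 0.995

0.995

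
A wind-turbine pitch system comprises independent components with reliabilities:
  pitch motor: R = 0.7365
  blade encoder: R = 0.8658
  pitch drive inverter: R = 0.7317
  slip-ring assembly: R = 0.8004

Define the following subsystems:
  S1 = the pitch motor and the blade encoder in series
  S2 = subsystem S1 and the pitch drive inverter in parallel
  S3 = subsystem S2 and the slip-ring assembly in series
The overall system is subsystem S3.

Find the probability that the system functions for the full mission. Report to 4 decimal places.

Series (pitch motor and blade encoder): 0.736500 × 0.865800 = 0.637662
Parallel ([0.637662] and pitch drive inverter): 1 − (1 − 0.637662)(1 − 0.731700) = 0.902785
Series ([0.902785] and slip-ring assembly): 0.902785 × 0.800400 = 0.7226

0.7226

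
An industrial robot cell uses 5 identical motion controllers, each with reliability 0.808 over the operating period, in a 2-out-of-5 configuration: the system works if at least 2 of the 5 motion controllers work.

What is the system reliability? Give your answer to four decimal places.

0.9942

R = Σ_{i=2}^{5} C(5,i) p^i (1−p)^{5−i} with p = 0.808
C(5,2)·0.808^2·0.192^3 = 0.046209
C(5,3)·0.808^3·0.192^2 = 0.194463
C(5,4)·0.808^4·0.192^1 = 0.409182
C(5,5)·0.808^5·0.192^0 = 0.344395
Sum = 0.9942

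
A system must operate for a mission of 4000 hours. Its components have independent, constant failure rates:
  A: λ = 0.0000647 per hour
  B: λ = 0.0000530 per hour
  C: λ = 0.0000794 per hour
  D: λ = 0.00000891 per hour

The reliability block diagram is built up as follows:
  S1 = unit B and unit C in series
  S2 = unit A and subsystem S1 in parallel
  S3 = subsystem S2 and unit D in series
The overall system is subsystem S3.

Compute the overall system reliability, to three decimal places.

0.875

R(A) = exp(−0.0000647 × 4000) = 0.77198
R(B) = exp(−0.0000530 × 4000) = 0.80896
R(C) = exp(−0.0000794 × 4000) = 0.72789
R(D) = exp(−0.00000891 × 4000) = 0.96499
Series (B and C): 0.80896 × 0.72789 = 0.58883
Parallel (A and [0.58883]): 1 − (1 − 0.77198)(1 − 0.58883) = 0.90625
Series ([0.90625] and D): 0.90625 × 0.96499 = 0.875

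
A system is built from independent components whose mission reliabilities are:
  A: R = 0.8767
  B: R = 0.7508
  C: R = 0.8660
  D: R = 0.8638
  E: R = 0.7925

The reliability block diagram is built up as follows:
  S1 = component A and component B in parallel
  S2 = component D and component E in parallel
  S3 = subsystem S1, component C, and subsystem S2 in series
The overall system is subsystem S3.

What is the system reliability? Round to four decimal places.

Parallel (A and B): 1 − (1 − 0.876700)(1 − 0.750800) = 0.969274
Parallel (D and E): 1 − (1 − 0.863800)(1 − 0.792500) = 0.971739
Series ([0.969274], C, and [0.971739]): 0.969274 × 0.866000 × 0.971739 = 0.8157

0.8157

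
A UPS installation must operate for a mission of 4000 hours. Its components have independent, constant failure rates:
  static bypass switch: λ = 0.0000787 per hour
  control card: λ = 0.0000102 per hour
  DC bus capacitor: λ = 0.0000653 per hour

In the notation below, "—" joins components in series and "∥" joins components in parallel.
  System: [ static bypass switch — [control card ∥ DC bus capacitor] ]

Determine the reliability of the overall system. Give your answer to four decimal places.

0.7232

R(static bypass switch) = exp(−0.0000787 × 4000) = 0.729935
R(control card) = exp(−0.0000102 × 4000) = 0.960021
R(DC bus capacitor) = exp(−0.0000653 × 4000) = 0.770127
Parallel (control card and DC bus capacitor): 1 − (1 − 0.960021)(1 − 0.770127) = 0.990810
Series (static bypass switch and [0.990810]): 0.729935 × 0.990810 = 0.7232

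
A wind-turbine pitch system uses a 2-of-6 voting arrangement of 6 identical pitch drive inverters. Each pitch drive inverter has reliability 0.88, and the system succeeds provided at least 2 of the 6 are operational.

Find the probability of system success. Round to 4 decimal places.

R = Σ_{i=2}^{6} C(6,i) p^i (1−p)^{6−i} with p = 0.88
C(6,2)·0.88^2·0.12^4 = 0.002409
C(6,3)·0.88^3·0.12^3 = 0.023552
C(6,4)·0.88^4·0.12^2 = 0.129534
C(6,5)·0.88^5·0.12^1 = 0.379967
C(6,6)·0.88^6·0.12^0 = 0.464404
Sum = 0.9999

0.9999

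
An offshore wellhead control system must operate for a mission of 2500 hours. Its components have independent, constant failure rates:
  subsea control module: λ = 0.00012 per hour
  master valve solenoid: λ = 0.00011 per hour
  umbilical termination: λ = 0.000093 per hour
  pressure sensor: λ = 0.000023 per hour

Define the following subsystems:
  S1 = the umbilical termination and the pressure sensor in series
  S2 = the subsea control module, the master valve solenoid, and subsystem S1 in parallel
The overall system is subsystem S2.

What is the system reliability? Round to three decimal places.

R(subsea control module) = exp(−0.00012 × 2500) = 0.74082
R(master valve solenoid) = exp(−0.00011 × 2500) = 0.75957
R(umbilical termination) = exp(−0.000093 × 2500) = 0.79255
R(pressure sensor) = exp(−0.000023 × 2500) = 0.94412
Series (umbilical termination and pressure sensor): 0.79255 × 0.94412 = 0.74826
Parallel (subsea control module, master valve solenoid, and [0.74826]): 1 − (1 − 0.74082)(1 − 0.75957)(1 − 0.74826) = 0.984

0.984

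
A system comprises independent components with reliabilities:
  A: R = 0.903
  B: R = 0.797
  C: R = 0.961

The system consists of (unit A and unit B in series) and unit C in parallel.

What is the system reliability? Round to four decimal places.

Series (A and B): 0.903000 × 0.797000 = 0.719691
Parallel ([0.719691] and C): 1 − (1 − 0.719691)(1 − 0.961000) = 0.9891

0.9891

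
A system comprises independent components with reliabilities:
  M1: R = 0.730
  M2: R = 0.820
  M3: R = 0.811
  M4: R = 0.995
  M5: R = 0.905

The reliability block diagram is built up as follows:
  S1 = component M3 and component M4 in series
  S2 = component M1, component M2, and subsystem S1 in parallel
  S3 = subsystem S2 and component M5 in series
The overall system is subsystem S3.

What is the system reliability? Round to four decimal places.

Series (M3 and M4): 0.811000 × 0.995000 = 0.806945
Parallel (M1, M2, and [0.806945]): 1 − (1 − 0.730000)(1 − 0.820000)(1 − 0.806945) = 0.990618
Series ([0.990618] and M5): 0.990618 × 0.905000 = 0.8965

0.8965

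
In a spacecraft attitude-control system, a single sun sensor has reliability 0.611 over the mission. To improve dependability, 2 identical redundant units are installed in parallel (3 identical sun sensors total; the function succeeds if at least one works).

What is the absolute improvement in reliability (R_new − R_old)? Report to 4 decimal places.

R_before = 0.611
R_after = 1 − (1 − 0.611)^3 = 0.9411
ΔR = 0.9411 − 0.611 = 0.3301

0.3301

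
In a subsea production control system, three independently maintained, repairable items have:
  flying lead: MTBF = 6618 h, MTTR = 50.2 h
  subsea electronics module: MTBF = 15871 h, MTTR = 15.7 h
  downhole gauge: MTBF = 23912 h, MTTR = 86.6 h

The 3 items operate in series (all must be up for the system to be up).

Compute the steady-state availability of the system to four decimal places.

A(flying lead) = MTBF/(MTBF+MTTR) = 6618/(6618+50.2) = 0.992472
A(subsea electronics module) = MTBF/(MTBF+MTTR) = 15871/(15871+15.7) = 0.999012
A(downhole gauge) = MTBF/(MTBF+MTTR) = 23912/(23912+86.6) = 0.996391
Series availability: 0.992472 × 0.999012 × 0.996391 = 0.9879

0.9879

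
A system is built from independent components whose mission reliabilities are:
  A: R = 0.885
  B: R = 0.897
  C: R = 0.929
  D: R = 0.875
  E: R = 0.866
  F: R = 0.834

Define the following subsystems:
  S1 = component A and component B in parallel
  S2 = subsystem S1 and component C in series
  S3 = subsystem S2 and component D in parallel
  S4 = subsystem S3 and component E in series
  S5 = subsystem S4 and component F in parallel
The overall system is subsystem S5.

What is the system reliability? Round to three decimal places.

0.976

Parallel (A and B): 1 − (1 − 0.88500)(1 − 0.89700) = 0.98816
Series ([0.98816] and C): 0.98816 × 0.92900 = 0.91800
Parallel ([0.91800] and D): 1 − (1 − 0.91800)(1 − 0.87500) = 0.98975
Series ([0.98975] and E): 0.98975 × 0.86600 = 0.85712
Parallel ([0.85712] and F): 1 − (1 − 0.85712)(1 − 0.83400) = 0.976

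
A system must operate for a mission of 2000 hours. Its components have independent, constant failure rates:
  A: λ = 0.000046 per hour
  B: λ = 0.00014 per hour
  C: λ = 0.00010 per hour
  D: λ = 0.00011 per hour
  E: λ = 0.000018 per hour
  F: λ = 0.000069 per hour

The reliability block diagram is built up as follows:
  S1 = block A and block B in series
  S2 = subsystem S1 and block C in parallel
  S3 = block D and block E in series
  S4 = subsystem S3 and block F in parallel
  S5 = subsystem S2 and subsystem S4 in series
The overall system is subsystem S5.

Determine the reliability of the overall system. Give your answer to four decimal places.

0.9162

R(A) = exp(−0.000046 × 2000) = 0.912105
R(B) = exp(−0.00014 × 2000) = 0.755784
R(C) = exp(−0.00010 × 2000) = 0.818731
R(D) = exp(−0.00011 × 2000) = 0.802519
R(E) = exp(−0.000018 × 2000) = 0.964640
R(F) = exp(−0.000069 × 2000) = 0.871099
Series (A and B): 0.912105 × 0.755784 = 0.689354
Parallel ([0.689354] and C): 1 − (1 − 0.689354)(1 − 0.818731) = 0.943690
Series (D and E): 0.802519 × 0.964640 = 0.774142
Parallel ([0.774142] and F): 1 − (1 − 0.774142)(1 − 0.871099) = 0.970887
Series ([0.943690] and [0.970887]): 0.943690 × 0.970887 = 0.9162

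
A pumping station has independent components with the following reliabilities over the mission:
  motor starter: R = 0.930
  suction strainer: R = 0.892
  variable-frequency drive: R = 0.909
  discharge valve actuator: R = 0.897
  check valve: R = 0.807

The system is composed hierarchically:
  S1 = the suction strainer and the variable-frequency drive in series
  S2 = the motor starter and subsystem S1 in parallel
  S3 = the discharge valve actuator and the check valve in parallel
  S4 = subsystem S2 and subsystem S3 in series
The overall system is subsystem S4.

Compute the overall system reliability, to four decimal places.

Series (suction strainer and variable-frequency drive): 0.892000 × 0.909000 = 0.810828
Parallel (motor starter and [0.810828]): 1 − (1 − 0.930000)(1 − 0.810828) = 0.986758
Parallel (discharge valve actuator and check valve): 1 − (1 − 0.897000)(1 − 0.807000) = 0.980121
Series ([0.986758] and [0.980121]): 0.986758 × 0.980121 = 0.9671

0.9671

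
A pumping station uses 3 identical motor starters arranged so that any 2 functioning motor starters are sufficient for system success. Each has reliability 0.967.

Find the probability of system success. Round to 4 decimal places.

0.9968

R = Σ_{i=2}^{3} C(3,i) p^i (1−p)^{3−i} with p = 0.967
C(3,2)·0.967^2·0.033^1 = 0.092574
C(3,3)·0.967^3·0.033^0 = 0.904231
Sum = 0.9968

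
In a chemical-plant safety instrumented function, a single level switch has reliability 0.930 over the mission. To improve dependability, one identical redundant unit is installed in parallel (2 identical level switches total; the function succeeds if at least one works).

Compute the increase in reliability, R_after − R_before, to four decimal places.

0.0651

R_before = 0.930
R_after = 1 − (1 − 0.930)^2 = 0.9951
ΔR = 0.9951 − 0.930 = 0.0651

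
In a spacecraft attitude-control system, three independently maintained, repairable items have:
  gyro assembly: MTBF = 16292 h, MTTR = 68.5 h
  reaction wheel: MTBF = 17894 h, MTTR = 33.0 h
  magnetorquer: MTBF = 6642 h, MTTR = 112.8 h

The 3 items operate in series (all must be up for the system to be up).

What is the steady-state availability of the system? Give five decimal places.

0.97738

A(gyro assembly) = MTBF/(MTBF+MTTR) = 16292/(16292+68.5) = 0.995813
A(reaction wheel) = MTBF/(MTBF+MTTR) = 17894/(17894+33.0) = 0.998159
A(magnetorquer) = MTBF/(MTBF+MTTR) = 6642/(6642+112.8) = 0.983301
Series availability: 0.995813 × 0.998159 × 0.983301 = 0.97738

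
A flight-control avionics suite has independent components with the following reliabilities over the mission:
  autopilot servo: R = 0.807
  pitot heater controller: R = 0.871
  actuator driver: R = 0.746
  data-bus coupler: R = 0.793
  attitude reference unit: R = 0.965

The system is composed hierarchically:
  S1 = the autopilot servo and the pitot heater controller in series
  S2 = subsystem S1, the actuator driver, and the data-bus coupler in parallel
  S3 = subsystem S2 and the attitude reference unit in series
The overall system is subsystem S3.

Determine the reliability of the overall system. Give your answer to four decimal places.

0.9499

Series (autopilot servo and pitot heater controller): 0.807000 × 0.871000 = 0.702897
Parallel ([0.702897], actuator driver, and data-bus coupler): 1 − (1 − 0.702897)(1 − 0.746000)(1 − 0.793000) = 0.984379
Series ([0.984379] and attitude reference unit): 0.984379 × 0.965000 = 0.9499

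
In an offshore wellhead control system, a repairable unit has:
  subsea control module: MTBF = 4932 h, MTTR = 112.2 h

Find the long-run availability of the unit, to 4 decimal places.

A(subsea control module) = MTBF/(MTBF+MTTR) = 4932/(4932+112.2) = 0.9778

0.9778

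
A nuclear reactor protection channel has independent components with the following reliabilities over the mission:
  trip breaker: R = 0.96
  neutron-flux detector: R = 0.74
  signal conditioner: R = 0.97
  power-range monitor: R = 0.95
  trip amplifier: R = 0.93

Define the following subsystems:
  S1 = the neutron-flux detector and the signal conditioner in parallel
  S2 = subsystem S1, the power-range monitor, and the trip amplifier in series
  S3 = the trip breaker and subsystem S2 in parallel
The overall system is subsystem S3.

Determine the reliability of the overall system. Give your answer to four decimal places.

Parallel (neutron-flux detector and signal conditioner): 1 − (1 − 0.740000)(1 − 0.970000) = 0.992200
Series ([0.992200], power-range monitor, and trip amplifier): 0.992200 × 0.950000 × 0.930000 = 0.876609
Parallel (trip breaker and [0.876609]): 1 − (1 − 0.960000)(1 − 0.876609) = 0.9951

0.9951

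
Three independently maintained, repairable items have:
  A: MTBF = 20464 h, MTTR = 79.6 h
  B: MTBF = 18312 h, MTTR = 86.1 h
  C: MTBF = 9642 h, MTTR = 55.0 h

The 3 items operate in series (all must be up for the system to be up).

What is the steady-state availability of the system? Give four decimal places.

A(A) = MTBF/(MTBF+MTTR) = 20464/(20464+79.6) = 0.996125
A(B) = MTBF/(MTBF+MTTR) = 18312/(18312+86.1) = 0.995320
A(C) = MTBF/(MTBF+MTTR) = 9642/(9642+55.0) = 0.994328
Series availability: 0.996125 × 0.995320 × 0.994328 = 0.9858

0.9858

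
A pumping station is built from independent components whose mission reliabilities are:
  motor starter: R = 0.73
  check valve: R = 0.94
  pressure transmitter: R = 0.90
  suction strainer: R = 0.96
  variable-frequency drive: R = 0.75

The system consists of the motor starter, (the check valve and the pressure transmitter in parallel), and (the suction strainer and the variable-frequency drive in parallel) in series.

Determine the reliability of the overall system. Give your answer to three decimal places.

0.718

Parallel (check valve and pressure transmitter): 1 − (1 − 0.94000)(1 − 0.90000) = 0.99400
Parallel (suction strainer and variable-frequency drive): 1 − (1 − 0.96000)(1 − 0.75000) = 0.99000
Series (motor starter, [0.99400], and [0.99000]): 0.73000 × 0.99400 × 0.99000 = 0.718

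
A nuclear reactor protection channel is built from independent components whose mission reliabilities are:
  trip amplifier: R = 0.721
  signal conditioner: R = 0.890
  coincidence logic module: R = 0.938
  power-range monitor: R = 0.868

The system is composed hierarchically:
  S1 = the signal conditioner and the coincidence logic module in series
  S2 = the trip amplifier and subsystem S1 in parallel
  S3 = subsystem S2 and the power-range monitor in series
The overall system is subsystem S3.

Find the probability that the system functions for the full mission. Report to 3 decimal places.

0.828

Series (signal conditioner and coincidence logic module): 0.89000 × 0.93800 = 0.83482
Parallel (trip amplifier and [0.83482]): 1 − (1 − 0.72100)(1 − 0.83482) = 0.95391
Series ([0.95391] and power-range monitor): 0.95391 × 0.86800 = 0.828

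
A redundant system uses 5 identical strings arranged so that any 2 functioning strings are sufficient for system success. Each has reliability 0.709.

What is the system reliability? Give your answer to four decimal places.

0.9725

R = Σ_{i=2}^{5} C(5,i) p^i (1−p)^{5−i} with p = 0.709
C(5,2)·0.709^2·0.291^3 = 0.123872
C(5,3)·0.709^3·0.291^2 = 0.301804
C(5,4)·0.709^4·0.291^1 = 0.367661
C(5,5)·0.709^5·0.291^0 = 0.179156
Sum = 0.9725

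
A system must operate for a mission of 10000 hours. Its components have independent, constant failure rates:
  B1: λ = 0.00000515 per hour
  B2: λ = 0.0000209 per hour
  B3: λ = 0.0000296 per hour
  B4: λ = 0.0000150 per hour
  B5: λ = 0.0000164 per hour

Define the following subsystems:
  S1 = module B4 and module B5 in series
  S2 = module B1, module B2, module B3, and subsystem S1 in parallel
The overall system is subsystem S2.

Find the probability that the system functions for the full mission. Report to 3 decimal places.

R(B1) = exp(−0.00000515 × 10000) = 0.94980
R(B2) = exp(−0.0000209 × 10000) = 0.81140
R(B3) = exp(−0.0000296 × 10000) = 0.74379
R(B4) = exp(−0.0000150 × 10000) = 0.86071
R(B5) = exp(−0.0000164 × 10000) = 0.84874
Series (B4 and B5): 0.86071 × 0.84874 = 0.73052
Parallel (B1, B2, B3, and [0.73052]): 1 − (1 − 0.94980)(1 − 0.81140)(1 − 0.74379)(1 − 0.73052) = 0.999

0.999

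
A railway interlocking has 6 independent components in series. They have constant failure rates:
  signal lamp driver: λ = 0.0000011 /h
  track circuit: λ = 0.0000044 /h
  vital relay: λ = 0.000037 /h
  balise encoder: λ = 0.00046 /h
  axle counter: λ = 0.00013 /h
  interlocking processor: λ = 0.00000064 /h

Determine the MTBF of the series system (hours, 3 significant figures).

1580

Series of exponential components: λ_sys = Σ λ_i
λ_sys = 0.0000011 + 0.0000044 + 0.000037 + 0.00046 + 0.00013 + 0.00000064 = 6.3314e-04 /h
MTBF = 1 / λ_sys = 1580 h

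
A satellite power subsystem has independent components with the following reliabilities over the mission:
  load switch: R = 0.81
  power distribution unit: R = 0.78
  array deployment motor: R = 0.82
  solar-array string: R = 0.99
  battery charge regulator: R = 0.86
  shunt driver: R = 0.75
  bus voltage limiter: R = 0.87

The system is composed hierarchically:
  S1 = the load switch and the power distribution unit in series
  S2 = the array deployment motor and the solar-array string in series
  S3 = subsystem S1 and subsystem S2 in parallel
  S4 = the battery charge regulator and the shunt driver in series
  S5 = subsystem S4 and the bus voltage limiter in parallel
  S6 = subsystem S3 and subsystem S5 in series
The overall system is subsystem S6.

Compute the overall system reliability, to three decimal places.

0.888

Series (load switch and power distribution unit): 0.81000 × 0.78000 = 0.63180
Series (array deployment motor and solar-array string): 0.82000 × 0.99000 = 0.81180
Parallel ([0.63180] and [0.81180]): 1 − (1 − 0.63180)(1 − 0.81180) = 0.93070
Series (battery charge regulator and shunt driver): 0.86000 × 0.75000 = 0.64500
Parallel ([0.64500] and bus voltage limiter): 1 − (1 − 0.64500)(1 − 0.87000) = 0.95385
Series ([0.93070] and [0.95385]): 0.93070 × 0.95385 = 0.888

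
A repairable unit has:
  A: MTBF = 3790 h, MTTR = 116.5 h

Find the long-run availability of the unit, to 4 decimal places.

0.9702

A(A) = MTBF/(MTBF+MTTR) = 3790/(3790+116.5) = 0.9702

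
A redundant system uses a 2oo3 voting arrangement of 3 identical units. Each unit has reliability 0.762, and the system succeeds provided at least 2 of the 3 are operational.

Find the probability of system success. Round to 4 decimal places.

R = Σ_{i=2}^{3} C(3,i) p^i (1−p)^{3−i} with p = 0.762
C(3,2)·0.762^2·0.238^1 = 0.414580
C(3,3)·0.762^3·0.238^0 = 0.442451
Sum = 0.8570

0.8570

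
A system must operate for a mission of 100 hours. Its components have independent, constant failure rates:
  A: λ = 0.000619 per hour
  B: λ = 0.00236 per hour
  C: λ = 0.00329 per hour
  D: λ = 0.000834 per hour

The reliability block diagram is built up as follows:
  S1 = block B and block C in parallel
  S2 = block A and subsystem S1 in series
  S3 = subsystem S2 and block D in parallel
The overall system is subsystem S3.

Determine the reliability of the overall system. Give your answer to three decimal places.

0.991

R(A) = exp(−0.000619 × 100) = 0.93998
R(B) = exp(−0.00236 × 100) = 0.78978
R(C) = exp(−0.00329 × 100) = 0.71964
R(D) = exp(−0.000834 × 100) = 0.91998
Parallel (B and C): 1 − (1 − 0.78978)(1 − 0.71964) = 0.94106
Series (A and [0.94106]): 0.93998 × 0.94106 = 0.88458
Parallel ([0.88458] and D): 1 − (1 − 0.88458)(1 − 0.91998) = 0.991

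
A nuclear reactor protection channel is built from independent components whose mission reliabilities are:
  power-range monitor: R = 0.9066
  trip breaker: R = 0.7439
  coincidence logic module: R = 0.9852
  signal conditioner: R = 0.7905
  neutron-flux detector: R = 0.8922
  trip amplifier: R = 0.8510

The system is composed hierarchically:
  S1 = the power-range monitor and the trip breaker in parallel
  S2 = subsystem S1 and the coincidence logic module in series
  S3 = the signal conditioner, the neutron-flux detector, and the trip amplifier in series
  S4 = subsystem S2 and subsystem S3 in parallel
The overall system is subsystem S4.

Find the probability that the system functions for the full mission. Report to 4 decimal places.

0.9847

Parallel (power-range monitor and trip breaker): 1 − (1 − 0.906600)(1 − 0.743900) = 0.976080
Series ([0.976080] and coincidence logic module): 0.976080 × 0.985200 = 0.961634
Series (signal conditioner, neutron-flux detector, and trip amplifier): 0.790500 × 0.892200 × 0.851000 = 0.600197
Parallel ([0.961634] and [0.600197]): 1 − (1 − 0.961634)(1 − 0.600197) = 0.9847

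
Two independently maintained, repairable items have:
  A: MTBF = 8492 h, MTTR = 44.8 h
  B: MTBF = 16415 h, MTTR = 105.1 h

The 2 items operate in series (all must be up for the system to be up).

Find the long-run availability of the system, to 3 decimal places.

0.988

A(A) = MTBF/(MTBF+MTTR) = 8492/(8492+44.8) = 0.994752
A(B) = MTBF/(MTBF+MTTR) = 16415/(16415+105.1) = 0.993638
Series availability: 0.994752 × 0.993638 = 0.988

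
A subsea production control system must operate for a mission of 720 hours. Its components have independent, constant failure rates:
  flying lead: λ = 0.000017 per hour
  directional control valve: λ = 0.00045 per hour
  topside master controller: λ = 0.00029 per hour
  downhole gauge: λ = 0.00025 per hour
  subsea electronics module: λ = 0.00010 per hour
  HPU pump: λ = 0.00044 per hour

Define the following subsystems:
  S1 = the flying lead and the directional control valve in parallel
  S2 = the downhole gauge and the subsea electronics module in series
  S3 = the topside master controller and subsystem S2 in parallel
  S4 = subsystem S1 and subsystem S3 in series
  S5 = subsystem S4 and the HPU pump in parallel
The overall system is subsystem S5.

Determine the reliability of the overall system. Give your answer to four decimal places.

R(flying lead) = exp(−0.000017 × 720) = 0.987835
R(directional control valve) = exp(−0.00045 × 720) = 0.723250
R(topside master controller) = exp(−0.00029 × 720) = 0.811558
R(downhole gauge) = exp(−0.00025 × 720) = 0.835270
R(subsea electronics module) = exp(−0.00010 × 720) = 0.930531
R(HPU pump) = exp(−0.00044 × 720) = 0.728476
Parallel (flying lead and directional control valve): 1 − (1 − 0.987835)(1 − 0.723250) = 0.996633
Series (downhole gauge and subsea electronics module): 0.835270 × 0.930531 = 0.777245
Parallel (topside master controller and [0.777245]): 1 − (1 − 0.811558)(1 − 0.777245) = 0.958024
Series ([0.996633] and [0.958024]): 0.996633 × 0.958024 = 0.954798
Parallel ([0.954798] and HPU pump): 1 − (1 − 0.954798)(1 − 0.728476) = 0.9877

0.9877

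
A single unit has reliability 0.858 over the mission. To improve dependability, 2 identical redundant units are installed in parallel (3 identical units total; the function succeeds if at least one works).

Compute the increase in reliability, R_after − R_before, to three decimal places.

0.139

R_before = 0.858
R_after = 1 − (1 − 0.858)^3 = 0.997
ΔR = 0.997 − 0.858 = 0.139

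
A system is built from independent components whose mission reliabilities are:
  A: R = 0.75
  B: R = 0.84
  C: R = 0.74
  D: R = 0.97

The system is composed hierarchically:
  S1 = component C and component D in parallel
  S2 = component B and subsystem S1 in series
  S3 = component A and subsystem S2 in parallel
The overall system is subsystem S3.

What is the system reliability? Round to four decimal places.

0.9584

Parallel (C and D): 1 − (1 − 0.740000)(1 − 0.970000) = 0.992200
Series (B and [0.992200]): 0.840000 × 0.992200 = 0.833448
Parallel (A and [0.833448]): 1 − (1 − 0.750000)(1 − 0.833448) = 0.9584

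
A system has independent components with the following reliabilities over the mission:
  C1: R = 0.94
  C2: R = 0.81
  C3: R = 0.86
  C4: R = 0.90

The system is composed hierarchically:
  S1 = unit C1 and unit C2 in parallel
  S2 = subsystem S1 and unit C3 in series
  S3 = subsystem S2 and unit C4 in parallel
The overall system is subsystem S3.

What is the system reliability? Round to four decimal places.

Parallel (C1 and C2): 1 − (1 − 0.940000)(1 − 0.810000) = 0.988600
Series ([0.988600] and C3): 0.988600 × 0.860000 = 0.850196
Parallel ([0.850196] and C4): 1 − (1 − 0.850196)(1 − 0.900000) = 0.9850

0.9850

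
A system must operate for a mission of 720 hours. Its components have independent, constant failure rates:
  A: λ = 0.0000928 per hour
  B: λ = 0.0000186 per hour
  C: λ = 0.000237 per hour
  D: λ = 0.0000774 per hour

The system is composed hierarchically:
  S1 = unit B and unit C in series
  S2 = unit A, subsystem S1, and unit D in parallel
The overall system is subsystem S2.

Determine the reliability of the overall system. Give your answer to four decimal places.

0.9994

R(A) = exp(−0.0000928 × 720) = 0.935367
R(B) = exp(−0.0000186 × 720) = 0.986697
R(C) = exp(−0.000237 × 720) = 0.843125
R(D) = exp(−0.0000774 × 720) = 0.945796
Series (B and C): 0.986697 × 0.843125 = 0.831909
Parallel (A, [0.831909], and D): 1 − (1 − 0.935367)(1 − 0.831909)(1 − 0.945796) = 0.9994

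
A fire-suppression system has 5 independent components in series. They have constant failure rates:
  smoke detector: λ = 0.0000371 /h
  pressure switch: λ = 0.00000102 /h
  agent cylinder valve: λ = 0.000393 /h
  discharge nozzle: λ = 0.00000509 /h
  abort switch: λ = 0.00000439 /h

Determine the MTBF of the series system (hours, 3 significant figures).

Series of exponential components: λ_sys = Σ λ_i
λ_sys = 0.0000371 + 0.00000102 + 0.000393 + 0.00000509 + 0.00000439 = 4.4060e-04 /h
MTBF = 1 / λ_sys = 2270 h

2270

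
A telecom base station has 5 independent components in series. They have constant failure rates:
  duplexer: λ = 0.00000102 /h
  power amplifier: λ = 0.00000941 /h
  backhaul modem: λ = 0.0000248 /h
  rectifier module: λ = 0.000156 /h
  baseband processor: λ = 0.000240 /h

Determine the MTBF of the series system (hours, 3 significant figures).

Series of exponential components: λ_sys = Σ λ_i
λ_sys = 0.00000102 + 0.00000941 + 0.0000248 + 0.000156 + 0.000240 = 4.3123e-04 /h
MTBF = 1 / λ_sys = 2320 h

2320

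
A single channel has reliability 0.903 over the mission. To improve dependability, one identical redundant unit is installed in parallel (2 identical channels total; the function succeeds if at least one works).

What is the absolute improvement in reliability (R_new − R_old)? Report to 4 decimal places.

0.0876

R_before = 0.903
R_after = 1 − (1 − 0.903)^2 = 0.9906
ΔR = 0.9906 − 0.903 = 0.0876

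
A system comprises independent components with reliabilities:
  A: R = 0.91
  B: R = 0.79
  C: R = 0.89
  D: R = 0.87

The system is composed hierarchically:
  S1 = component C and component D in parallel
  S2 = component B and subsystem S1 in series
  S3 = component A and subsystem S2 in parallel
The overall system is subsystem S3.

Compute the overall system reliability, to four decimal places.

Parallel (C and D): 1 − (1 − 0.890000)(1 − 0.870000) = 0.985700
Series (B and [0.985700]): 0.790000 × 0.985700 = 0.778703
Parallel (A and [0.778703]): 1 − (1 − 0.910000)(1 − 0.778703) = 0.9801

0.9801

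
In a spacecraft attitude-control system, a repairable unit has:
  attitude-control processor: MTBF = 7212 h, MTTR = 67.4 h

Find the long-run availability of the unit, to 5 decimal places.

0.99074

A(attitude-control processor) = MTBF/(MTBF+MTTR) = 7212/(7212+67.4) = 0.99074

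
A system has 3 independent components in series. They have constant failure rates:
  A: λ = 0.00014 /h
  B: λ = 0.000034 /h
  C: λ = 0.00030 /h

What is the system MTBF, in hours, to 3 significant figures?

Series of exponential components: λ_sys = Σ λ_i
λ_sys = 0.00014 + 0.000034 + 0.00030 = 4.7400e-04 /h
MTBF = 1 / λ_sys = 2110 h

2110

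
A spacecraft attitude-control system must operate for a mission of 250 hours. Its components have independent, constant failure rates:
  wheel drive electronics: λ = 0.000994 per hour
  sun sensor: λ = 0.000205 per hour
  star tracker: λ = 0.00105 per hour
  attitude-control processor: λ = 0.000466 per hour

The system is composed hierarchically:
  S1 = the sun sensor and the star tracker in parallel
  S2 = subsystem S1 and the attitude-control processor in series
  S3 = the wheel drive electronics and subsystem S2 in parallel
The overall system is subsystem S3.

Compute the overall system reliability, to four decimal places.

0.9735

R(wheel drive electronics) = exp(−0.000994 × 250) = 0.779970
R(sun sensor) = exp(−0.000205 × 250) = 0.950041
R(star tracker) = exp(−0.00105 × 250) = 0.769126
R(attitude-control processor) = exp(−0.000466 × 250) = 0.890030
Parallel (sun sensor and star tracker): 1 − (1 − 0.950041)(1 − 0.769126) = 0.988466
Series ([0.988466] and attitude-control processor): 0.988466 × 0.890030 = 0.879764
Parallel (wheel drive electronics and [0.879764]): 1 − (1 − 0.779970)(1 − 0.879764) = 0.9735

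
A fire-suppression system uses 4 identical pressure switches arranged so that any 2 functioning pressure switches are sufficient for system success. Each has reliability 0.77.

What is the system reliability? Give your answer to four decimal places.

0.9597

R = Σ_{i=2}^{4} C(4,i) p^i (1−p)^{4−i} with p = 0.77
C(4,2)·0.77^2·0.23^2 = 0.188186
C(4,3)·0.77^3·0.23^1 = 0.420010
C(4,4)·0.77^4·0.23^0 = 0.351530
Sum = 0.9597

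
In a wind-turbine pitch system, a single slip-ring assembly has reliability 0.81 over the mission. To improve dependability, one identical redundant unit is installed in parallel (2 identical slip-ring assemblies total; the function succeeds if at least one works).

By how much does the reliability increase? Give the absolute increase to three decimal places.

R_before = 0.81
R_after = 1 − (1 − 0.81)^2 = 0.964
ΔR = 0.964 − 0.81 = 0.154

0.154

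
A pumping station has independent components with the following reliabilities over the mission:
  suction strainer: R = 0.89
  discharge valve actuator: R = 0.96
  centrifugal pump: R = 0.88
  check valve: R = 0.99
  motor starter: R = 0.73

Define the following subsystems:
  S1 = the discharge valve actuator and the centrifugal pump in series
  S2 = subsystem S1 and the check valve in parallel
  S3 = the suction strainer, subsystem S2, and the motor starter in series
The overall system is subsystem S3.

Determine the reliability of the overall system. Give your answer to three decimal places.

0.649

Series (discharge valve actuator and centrifugal pump): 0.96000 × 0.88000 = 0.84480
Parallel ([0.84480] and check valve): 1 − (1 − 0.84480)(1 − 0.99000) = 0.99845
Series (suction strainer, [0.99845], and motor starter): 0.89000 × 0.99845 × 0.73000 = 0.649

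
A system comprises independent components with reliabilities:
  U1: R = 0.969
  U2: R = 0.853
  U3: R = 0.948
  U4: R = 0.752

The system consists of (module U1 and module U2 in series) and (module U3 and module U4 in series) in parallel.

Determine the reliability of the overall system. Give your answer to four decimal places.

Series (U1 and U2): 0.969000 × 0.853000 = 0.826557
Series (U3 and U4): 0.948000 × 0.752000 = 0.712896
Parallel ([0.826557] and [0.712896]): 1 − (1 − 0.826557)(1 − 0.712896) = 0.9502

0.9502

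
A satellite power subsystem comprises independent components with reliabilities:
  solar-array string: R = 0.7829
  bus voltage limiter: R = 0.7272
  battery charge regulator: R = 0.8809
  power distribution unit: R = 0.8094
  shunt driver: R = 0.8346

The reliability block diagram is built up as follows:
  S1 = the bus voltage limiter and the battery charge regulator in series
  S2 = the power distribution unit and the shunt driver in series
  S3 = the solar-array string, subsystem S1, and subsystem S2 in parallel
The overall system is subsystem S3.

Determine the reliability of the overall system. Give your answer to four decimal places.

0.9747

Series (bus voltage limiter and battery charge regulator): 0.727200 × 0.880900 = 0.640590
Series (power distribution unit and shunt driver): 0.809400 × 0.834600 = 0.675525
Parallel (solar-array string, [0.640590], and [0.675525]): 1 − (1 − 0.782900)(1 − 0.640590)(1 − 0.675525) = 0.9747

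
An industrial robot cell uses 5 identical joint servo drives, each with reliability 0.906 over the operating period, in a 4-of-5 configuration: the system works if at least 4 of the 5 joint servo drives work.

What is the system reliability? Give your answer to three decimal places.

R = Σ_{i=4}^{5} C(5,i) p^i (1−p)^{5−i} with p = 0.906
C(5,4)·0.906^4·0.094^1 = 0.31667
C(5,5)·0.906^5·0.094^0 = 0.61044
Sum = 0.927

0.927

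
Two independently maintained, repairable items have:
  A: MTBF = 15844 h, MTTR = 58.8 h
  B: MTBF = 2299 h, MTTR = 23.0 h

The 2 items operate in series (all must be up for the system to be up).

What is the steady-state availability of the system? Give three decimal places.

0.986

A(A) = MTBF/(MTBF+MTTR) = 15844/(15844+58.8) = 0.996303
A(B) = MTBF/(MTBF+MTTR) = 2299/(2299+23.0) = 0.990095
Series availability: 0.996303 × 0.990095 = 0.986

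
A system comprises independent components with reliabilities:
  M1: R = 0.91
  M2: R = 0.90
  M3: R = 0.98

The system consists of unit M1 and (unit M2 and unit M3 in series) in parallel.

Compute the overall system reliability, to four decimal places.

Series (M2 and M3): 0.900000 × 0.980000 = 0.882000
Parallel (M1 and [0.882000]): 1 − (1 − 0.910000)(1 − 0.882000) = 0.9894

0.9894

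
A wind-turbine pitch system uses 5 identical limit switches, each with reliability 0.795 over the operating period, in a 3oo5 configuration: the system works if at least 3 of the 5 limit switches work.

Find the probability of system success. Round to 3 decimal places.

R = Σ_{i=3}^{5} C(5,i) p^i (1−p)^{5−i} with p = 0.795
C(5,3)·0.795^3·0.205^2 = 0.21116
C(5,4)·0.795^4·0.205^1 = 0.40944
C(5,5)·0.795^5·0.205^0 = 0.31757
Sum = 0.938

0.938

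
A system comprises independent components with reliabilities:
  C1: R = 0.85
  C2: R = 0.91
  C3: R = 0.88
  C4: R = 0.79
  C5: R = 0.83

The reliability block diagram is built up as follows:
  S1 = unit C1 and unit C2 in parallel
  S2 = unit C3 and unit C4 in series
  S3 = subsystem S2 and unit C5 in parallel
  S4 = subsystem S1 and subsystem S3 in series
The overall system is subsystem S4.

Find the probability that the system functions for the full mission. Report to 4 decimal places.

Parallel (C1 and C2): 1 − (1 − 0.850000)(1 − 0.910000) = 0.986500
Series (C3 and C4): 0.880000 × 0.790000 = 0.695200
Parallel ([0.695200] and C5): 1 − (1 − 0.695200)(1 − 0.830000) = 0.948184
Series ([0.986500] and [0.948184]): 0.986500 × 0.948184 = 0.9354

0.9354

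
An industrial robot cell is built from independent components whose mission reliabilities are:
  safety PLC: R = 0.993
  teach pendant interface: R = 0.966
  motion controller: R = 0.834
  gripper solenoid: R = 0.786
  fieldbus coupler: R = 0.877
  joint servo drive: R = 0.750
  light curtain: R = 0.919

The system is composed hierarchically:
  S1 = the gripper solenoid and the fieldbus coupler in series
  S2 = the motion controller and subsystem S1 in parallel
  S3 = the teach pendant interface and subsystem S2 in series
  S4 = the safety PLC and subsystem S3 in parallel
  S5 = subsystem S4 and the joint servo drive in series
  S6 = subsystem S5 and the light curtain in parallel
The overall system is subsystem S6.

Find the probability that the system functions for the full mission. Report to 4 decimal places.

Series (gripper solenoid and fieldbus coupler): 0.786000 × 0.877000 = 0.689322
Parallel (motion controller and [0.689322]): 1 − (1 − 0.834000)(1 − 0.689322) = 0.948427
Series (teach pendant interface and [0.948427]): 0.966000 × 0.948427 = 0.916180
Parallel (safety PLC and [0.916180]): 1 − (1 − 0.993000)(1 − 0.916180) = 0.999413
Series ([0.999413] and joint servo drive): 0.999413 × 0.750000 = 0.749560
Parallel ([0.749560] and light curtain): 1 − (1 − 0.749560)(1 − 0.919000) = 0.9797

0.9797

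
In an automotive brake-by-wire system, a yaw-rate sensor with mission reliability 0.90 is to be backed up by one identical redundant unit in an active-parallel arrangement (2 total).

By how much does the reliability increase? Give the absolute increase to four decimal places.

R_before = 0.90
R_after = 1 − (1 − 0.90)^2 = 0.9900
ΔR = 0.9900 − 0.90 = 0.0900

0.0900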